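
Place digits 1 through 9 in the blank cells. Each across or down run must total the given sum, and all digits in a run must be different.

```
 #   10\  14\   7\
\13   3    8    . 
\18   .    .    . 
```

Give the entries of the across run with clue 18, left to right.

7, 6, 5

R1C3 = 13 − 11 = 2 completes the 13 across.
R2C1 = 10 − 3 = 7 completes the 10 down.
R2C2 = 14 − 8 = 6 completes the 14 down.
R2C3 = 18 − 13 = 5 completes the 18 across.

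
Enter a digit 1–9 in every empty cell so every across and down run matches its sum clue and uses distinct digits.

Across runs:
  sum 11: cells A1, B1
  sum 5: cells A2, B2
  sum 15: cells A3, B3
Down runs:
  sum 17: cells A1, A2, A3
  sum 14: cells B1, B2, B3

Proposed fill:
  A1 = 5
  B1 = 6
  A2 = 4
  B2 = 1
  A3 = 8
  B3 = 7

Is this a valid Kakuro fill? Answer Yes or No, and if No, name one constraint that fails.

Yes

Across: 5+6=11; 4+1=5; 8+7=15. Down: 5+4+8=17; 6+1+7=14. No digit repeats within any run.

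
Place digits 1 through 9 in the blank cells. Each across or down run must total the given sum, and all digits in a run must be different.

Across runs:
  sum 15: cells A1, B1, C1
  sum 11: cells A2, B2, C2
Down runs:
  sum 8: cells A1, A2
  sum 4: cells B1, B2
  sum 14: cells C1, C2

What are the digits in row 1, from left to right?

4 in 2 cells must be {1,3}.
Nothing is forced directly, so branch on C2, whose candidates are 5 or 6 or 8. If C2 = 5: that forces C1 = 9, A2 = 2, after which B2 would have to be in {4} for the 11 across but in {1,3} for the 4 down — contradiction. If C2 = 8: that forces C1 = 6, B2 = 1, after which B1 would have to be in {1,2,4,5,7,8} for the 15 across but in {3} for the 4 down — contradiction. So C2 = 6.
C1 = 14 − 6 = 8 completes the 14 down.
Nothing is forced directly, so branch on B1, whose candidates are 1 or 3. If B1 = 3: then A1 would have to be in {4} for the 15 across but in {1,2,3,5,6,7} for the 8 down — contradiction. So B1 = 1.
A1 = 15 − 9 = 6 completes the 15 across.
A2 = 8 − 6 = 2 completes the 8 down.
B2 = 11 − 8 = 3 completes the 11 across.

6, 1, 8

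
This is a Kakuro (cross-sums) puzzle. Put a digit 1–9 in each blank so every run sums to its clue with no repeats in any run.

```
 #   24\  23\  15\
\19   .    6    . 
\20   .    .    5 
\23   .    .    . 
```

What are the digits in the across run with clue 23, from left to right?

23 in 3 cells must be {6,8,9}; 24 in 3 cells must be {7,8,9}.
Nothing is forced directly, so branch on R1C1, whose candidates are 8 or 9. If R1C1 = 8: then R1C3 would have to be in {5} for the 19 across but in {1,2,3,4,6,7,8,9} for the 15 down — contradiction. So R1C1 = 9.
R1C3 = 19 − 15 = 4 completes the 19 across.
Given what's placed, R3C1 must be 8 to fit the 23 across and 24 down.
R3C2 = 9: the only remaining digit allowed by both the 23 across and the 23 down.
R3C3 = 23 − 17 = 6 completes the 23 across.
R2C1 = 24 − 17 = 7 completes the 24 down.
R2C2 = 20 − 12 = 8 completes the 20 across.

8, 9, 6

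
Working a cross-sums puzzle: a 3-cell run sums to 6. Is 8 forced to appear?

The only way to make 6 from 3 distinct digits is {1,2,3}, which does not contain 8.

No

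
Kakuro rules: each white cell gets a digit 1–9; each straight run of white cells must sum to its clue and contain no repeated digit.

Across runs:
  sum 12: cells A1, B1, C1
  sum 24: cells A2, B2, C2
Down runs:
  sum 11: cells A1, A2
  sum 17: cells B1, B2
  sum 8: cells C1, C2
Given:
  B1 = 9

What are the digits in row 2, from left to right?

9, 8, 7

24 in 3 cells must be {7,8,9}; 17 in 2 cells must be {8,9}.
Given what's placed, A1 must be 2 to fit the 12 across and 11 down.
C1 = 12 − 11 = 1 completes the 12 across.
A2 = 11 − 2 = 9 completes the 11 down.
B2 = 17 − 9 = 8 completes the 17 down.
C2 = 24 − 17 = 7 completes the 24 across.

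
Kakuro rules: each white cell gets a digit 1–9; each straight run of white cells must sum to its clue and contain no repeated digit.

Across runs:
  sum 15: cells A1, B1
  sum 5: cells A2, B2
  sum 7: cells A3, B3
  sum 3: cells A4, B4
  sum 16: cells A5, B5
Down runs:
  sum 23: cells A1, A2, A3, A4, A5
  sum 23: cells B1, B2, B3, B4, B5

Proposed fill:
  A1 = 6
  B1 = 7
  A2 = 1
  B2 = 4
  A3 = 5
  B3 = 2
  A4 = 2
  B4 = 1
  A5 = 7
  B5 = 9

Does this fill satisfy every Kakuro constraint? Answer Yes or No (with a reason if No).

No — the down run A1–A5 sums to 21, not 23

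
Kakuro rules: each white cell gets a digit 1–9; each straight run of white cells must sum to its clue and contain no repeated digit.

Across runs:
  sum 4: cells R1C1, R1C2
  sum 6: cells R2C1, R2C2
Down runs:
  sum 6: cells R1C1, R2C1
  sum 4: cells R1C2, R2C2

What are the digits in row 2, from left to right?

4 in 2 cells must be {1,3}.
The 4 across and the 6 down share only 1, so R1C1 = 1.
R1C2 = 4 − 1 = 3 completes the 4 across.
R2C1 = 6 − 1 = 5 completes the 6 down.
R2C2 = 6 − 5 = 1 completes the 6 across.

5, 1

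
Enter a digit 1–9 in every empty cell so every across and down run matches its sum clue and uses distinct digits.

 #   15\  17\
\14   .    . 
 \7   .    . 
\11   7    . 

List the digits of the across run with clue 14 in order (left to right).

R3C2 = 11 − 7 = 4 completes the 11 across.
No cell is forced outright now. R1C1 can only be 5 or 6 (the digits allowed by both its 14 across and its 15 down). If R1C1 = 5: then R1C2 would have to be in {9} for the 14 across but in {5,6,7,8} for the 17 down — contradiction. So R1C1 = 6.
R1C2 = 14 − 6 = 8 completes the 14 across.
R2C1 = 15 − 13 = 2 completes the 15 down.
R2C2 = 7 − 2 = 5 completes the 7 across.

6 8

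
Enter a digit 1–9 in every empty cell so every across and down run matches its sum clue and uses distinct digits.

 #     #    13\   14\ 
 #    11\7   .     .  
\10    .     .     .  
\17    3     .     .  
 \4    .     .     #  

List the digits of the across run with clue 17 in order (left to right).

3 5 9

4 in 2 cells must be {1,3}.
R4C1 = 1: the only remaining digit allowed by both the 4 across and the 11 down.
R4C2 = 4 − 1 = 3 completes the 4 across.
R2C1 = 11 − 4 = 7 completes the 11 down.
R3C2 = 5: the only remaining digit allowed by both the 17 across and the 13 down.
R3C3 = 17 − 8 = 9 completes the 17 across.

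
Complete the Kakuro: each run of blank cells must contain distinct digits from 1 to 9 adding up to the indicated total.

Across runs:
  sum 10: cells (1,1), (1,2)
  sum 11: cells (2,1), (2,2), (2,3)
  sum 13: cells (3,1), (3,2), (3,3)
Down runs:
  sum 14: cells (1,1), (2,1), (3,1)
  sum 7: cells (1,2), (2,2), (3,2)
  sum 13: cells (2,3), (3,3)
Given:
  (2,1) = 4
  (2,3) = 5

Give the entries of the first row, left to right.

7 in 3 cells must be {1,2,4}.
(2,2) = 11 − 9 = 2 completes the 11 across.
(3,3) = 13 − 5 = 8 completes the 13 down.
No cell is forced outright now. (1,2) can only be 1 or 4 (the digits allowed by both its 10 across and its 7 down). If (1,2) = 4: then (1,1) would have to be in {6} for the 10 across but in {1,2,3,7,8,9} for the 14 down — contradiction. So (1,2) = 1.
(1,1) = 10 − 1 = 9 completes the 10 across.
(3,1) = 14 − 13 = 1 completes the 14 down.
(3,2) = 13 − 9 = 4 completes the 13 across.

9, 1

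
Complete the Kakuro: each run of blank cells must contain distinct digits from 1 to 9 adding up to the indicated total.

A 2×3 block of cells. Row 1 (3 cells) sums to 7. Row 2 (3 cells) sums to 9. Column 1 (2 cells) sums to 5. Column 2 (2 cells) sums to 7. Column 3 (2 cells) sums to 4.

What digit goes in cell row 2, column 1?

7 in 3 cells must be {1,2,4}; 4 in 2 cells must be {1,3}.
The 7 across and the 4 down share only 1, so (1,3) = 1.
(2,3) = 4 − 1 = 3 completes the 4 down.
Nothing is forced directly, so branch on (1,1), whose candidates are 2 or 4. If (1,1) = 2: that forces (1,2) = 4, after which (2,1) would have to be in {1,2,4,5} for the 9 across but in {3} for the 5 down — contradiction. So (1,1) = 4.
(1,2) = 7 − 5 = 2 completes the 7 across.
(2,1) = 5 − 4 = 1 completes the 5 down.
(2,2) = 9 − 4 = 5 completes the 9 across.

1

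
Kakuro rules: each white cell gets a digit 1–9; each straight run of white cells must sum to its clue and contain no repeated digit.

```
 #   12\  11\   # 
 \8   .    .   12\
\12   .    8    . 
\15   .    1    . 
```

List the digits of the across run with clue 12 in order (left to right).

R1C2 = 11 − 9 = 2 completes the 11 down.
Given what's placed, R2C3 must be 3 to fit the 12 across and 12 down.
R3C3 = 12 − 3 = 9 completes the 12 down.
R1C1 = 8 − 2 = 6 completes the 8 across.
R2C1 = 12 − 11 = 1 completes the 12 across.
R3C1 = 15 − 10 = 5 completes the 15 across.

1 8 3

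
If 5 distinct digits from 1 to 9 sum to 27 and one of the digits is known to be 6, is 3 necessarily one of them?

No

Counterexample: {1,4,6,7,9} sums to 27 under that restriction without using 3.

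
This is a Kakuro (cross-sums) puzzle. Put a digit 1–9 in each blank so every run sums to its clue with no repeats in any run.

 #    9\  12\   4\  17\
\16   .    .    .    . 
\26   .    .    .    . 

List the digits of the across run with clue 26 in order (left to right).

4 in 2 cells must be {1,3}; 17 in 2 cells must be {8,9}.
Only 3 fits R2C3 under both its across sum 26 and down sum 4.
R1C3 = 4 − 3 = 1 completes the 4 down.
Nothing is forced directly, so branch on R2C1, whose candidates are 6 or 8. If R2C1 = 8: then R1C1 would have to be in {2,3,4,5,6,7,8,9} for the 16 across but in {1} for the 9 down — contradiction. So R2C1 = 6.
R1C1 = 9 − 6 = 3 completes the 9 down.
R1C4 = 8: the only remaining digit allowed by both the 16 across and the 17 down.
R2C4 = 17 − 8 = 9 completes the 17 down.
R1C2 = 16 − 12 = 4 completes the 16 across.
R2C2 = 26 − 18 = 8 completes the 26 across.

6 8 3 9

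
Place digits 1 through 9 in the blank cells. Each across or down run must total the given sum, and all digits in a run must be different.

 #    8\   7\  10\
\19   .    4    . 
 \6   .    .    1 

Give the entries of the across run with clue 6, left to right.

6 in 3 cells must be {1,2,3}.
R1C3 = 10 − 1 = 9 completes the 10 down.
R2C2 = 7 − 4 = 3 completes the 7 down.
R1C1 = 19 − 13 = 6 completes the 19 across.
R2C1 = 6 − 4 = 2 completes the 6 across.

2 3 1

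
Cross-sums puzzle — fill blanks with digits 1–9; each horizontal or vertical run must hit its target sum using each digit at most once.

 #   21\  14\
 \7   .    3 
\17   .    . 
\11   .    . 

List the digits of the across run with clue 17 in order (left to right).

17 in 2 cells must be {8,9}.
R1C1 = 7 − 3 = 4 completes the 7 across.
R2C2 = 9: the only remaining digit allowed by both the 17 across and the 14 down.
R3C2 = 14 − 12 = 2 completes the 14 down.
R2C1 = 17 − 9 = 8 completes the 17 across.
R3C1 = 11 − 2 = 9 completes the 11 across.

8 9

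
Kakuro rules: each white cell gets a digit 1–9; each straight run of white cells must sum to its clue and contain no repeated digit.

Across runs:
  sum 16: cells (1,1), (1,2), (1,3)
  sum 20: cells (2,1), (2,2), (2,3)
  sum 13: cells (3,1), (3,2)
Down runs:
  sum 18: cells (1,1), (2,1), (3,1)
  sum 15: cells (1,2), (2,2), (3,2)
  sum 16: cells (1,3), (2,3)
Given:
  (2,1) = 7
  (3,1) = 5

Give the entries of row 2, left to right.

16 in 2 cells must be {7,9}.
(1,1) = 18 − 12 = 6 completes the 18 down.
Given what's placed, (2,3) must be 9 to fit the 20 across and 16 down.
(3,2) = 13 − 5 = 8 completes the 13 across.
(1,3) = 16 − 9 = 7 completes the 16 down.
(2,2) = 20 − 16 = 4 completes the 20 across.
(1,2) = 16 − 13 = 3 completes the 16 across.

7 4 9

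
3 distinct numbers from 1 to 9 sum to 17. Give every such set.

3 distinct digits from 1–9 sum between 6 and 24.

{1,7,9}; {2,6,9}; {2,7,8}; {3,5,9}; {3,6,8}; {4,5,8}; {4,6,7}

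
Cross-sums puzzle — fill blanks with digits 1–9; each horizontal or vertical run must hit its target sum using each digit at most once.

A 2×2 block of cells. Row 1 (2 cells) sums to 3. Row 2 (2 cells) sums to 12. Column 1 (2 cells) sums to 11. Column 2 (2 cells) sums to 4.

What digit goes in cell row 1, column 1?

2

3 in 2 cells must be {1,2}; 4 in 2 cells must be {1,3}.
The 3 across and the 11 down share only 2, so (1,1) = 2.
(1,2) = 3 − 2 = 1 completes the 3 across.
(2,1) = 11 − 2 = 9 completes the 11 down.
(2,2) = 12 − 9 = 3 completes the 12 across.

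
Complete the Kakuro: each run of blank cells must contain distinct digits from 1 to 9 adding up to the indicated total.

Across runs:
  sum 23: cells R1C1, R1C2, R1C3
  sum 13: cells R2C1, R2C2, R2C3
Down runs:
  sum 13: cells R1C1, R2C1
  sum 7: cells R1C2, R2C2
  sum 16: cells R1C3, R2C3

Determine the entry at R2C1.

5

23 in 3 cells must be {6,8,9}; 16 in 2 cells must be {7,9}.
The 23 across and the 7 down share only 6, so R1C2 = 6.
Given what's placed, R1C3 must be 9 to fit the 23 across and 16 down.
R2C2 = 7 − 6 = 1 completes the 7 down.
R2C3 = 16 − 9 = 7 completes the 16 down.
R1C1 = 23 − 15 = 8 completes the 23 across.
R2C1 = 13 − 8 = 5 completes the 13 across.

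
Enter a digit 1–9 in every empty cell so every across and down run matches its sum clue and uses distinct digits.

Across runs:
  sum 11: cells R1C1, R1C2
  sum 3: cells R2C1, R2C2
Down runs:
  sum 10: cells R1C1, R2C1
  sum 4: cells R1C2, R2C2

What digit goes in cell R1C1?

3 in 2 cells must be {1,2}; 4 in 2 cells must be {1,3}.
The 11 across and the 4 down share only 3, so R1C2 = 3.
R2C2 = 4 − 3 = 1 completes the 4 down.
R1C1 = 11 − 3 = 8 completes the 11 across.
R2C1 = 3 − 1 = 2 completes the 3 across.

8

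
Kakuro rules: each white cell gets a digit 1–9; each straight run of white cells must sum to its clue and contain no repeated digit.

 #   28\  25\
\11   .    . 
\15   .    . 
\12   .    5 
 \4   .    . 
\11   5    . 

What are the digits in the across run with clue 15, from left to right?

4 in 2 cells must be {1,3}.
R3C1 = 12 − 5 = 7 completes the 12 across.
R5C2 = 11 − 5 = 6 completes the 11 across.
Nothing is forced directly, so branch on R4C1, whose candidates are 1 or 3. If R4C1 = 3: that forces R2C1 = 9, after which R2C2 would have to be in {6} for the 15 across but in {1,2,3,4,7,8,9} for the 25 down — contradiction. So R4C1 = 1.
R4C2 = 4 − 1 = 3 completes the 4 across.
No cell is forced outright now. R1C1 can only be 6 or 9 (the digits allowed by both its 11 across and its 28 down). If R1C1 = 6: then R1C2 would have to be in {5} for the 11 across but in {2,4,7,9} for the 25 down — contradiction. So R1C1 = 9.
R1C2 = 11 − 9 = 2 completes the 11 across.
R2C1 = 28 − 22 = 6 completes the 28 down.
R2C2 = 15 − 6 = 9 completes the 15 across.

6, 9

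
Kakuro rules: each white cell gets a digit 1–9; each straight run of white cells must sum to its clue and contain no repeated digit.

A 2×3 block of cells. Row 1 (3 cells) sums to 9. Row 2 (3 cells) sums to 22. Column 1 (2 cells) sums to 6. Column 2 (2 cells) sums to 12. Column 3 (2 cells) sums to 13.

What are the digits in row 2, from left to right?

The 22 across and the 6 down share only 5, so (2,1) = 5.
(1,1) = 6 − 5 = 1 completes the 6 down.
Nothing is forced directly, so branch on (1,2), whose candidates are 3 or 5. If (1,2) = 5: then (1,3) would have to be in {3} for the 9 across but in {4,5,6,7,8,9} for the 13 down — contradiction. So (1,2) = 3.
(1,3) = 9 − 4 = 5 completes the 9 across.
(2,2) = 12 − 3 = 9 completes the 12 down.
(2,3) = 22 − 14 = 8 completes the 22 across.

5 9 8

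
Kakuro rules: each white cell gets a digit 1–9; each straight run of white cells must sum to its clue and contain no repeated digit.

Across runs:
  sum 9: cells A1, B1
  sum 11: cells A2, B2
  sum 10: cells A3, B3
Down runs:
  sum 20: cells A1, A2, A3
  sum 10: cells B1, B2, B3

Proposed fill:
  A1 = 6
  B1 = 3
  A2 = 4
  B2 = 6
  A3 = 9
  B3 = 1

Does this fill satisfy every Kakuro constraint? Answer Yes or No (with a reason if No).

No — the across run A2–B2 sums to 10, not 11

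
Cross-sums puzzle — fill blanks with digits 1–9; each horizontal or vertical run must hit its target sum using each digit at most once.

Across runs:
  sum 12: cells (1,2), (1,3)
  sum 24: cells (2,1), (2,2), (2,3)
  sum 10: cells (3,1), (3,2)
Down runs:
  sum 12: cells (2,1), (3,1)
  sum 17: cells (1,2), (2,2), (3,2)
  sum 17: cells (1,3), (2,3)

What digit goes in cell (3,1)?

4

24 in 3 cells must be {7,8,9}; 17 in 2 cells must be {8,9}.
Nothing is forced directly, so branch on (1,3), whose candidates are 8 or 9. If (1,3) = 9: that forces (1,2) = 3, (2,3) = 8, (2,2) = 9, after which (3,2) would have to be in {1,2,3,4,6,7,8,9} for the 10 across but in {5} for the 17 down — contradiction. So (1,3) = 8.
(1,2) = 12 − 8 = 4 completes the 12 across.
(2,3) = 17 − 8 = 9 completes the 17 down.
No cell is forced outright now. (2,1) can only be 7 or 8 (the digits allowed by both its 24 across and its 12 down). If (2,1) = 7: that forces (2,2) = 8, after which (3,1) would have to be in {1,2,3,4,6,7,8,9} for the 10 across but in {5} for the 12 down — contradiction. So (2,1) = 8.
(2,2) = 24 − 17 = 7 completes the 24 across.
(3,1) = 12 − 8 = 4 completes the 12 down.
(3,2) = 10 − 4 = 6 completes the 10 across.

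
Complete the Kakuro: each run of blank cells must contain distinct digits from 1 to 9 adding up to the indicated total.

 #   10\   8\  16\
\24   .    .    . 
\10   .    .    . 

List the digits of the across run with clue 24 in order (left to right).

24 in 3 cells must be {7,8,9}; 16 in 2 cells must be {7,9}.
The 24 across and the 8 down share only 7, so R1C2 = 7.
Given what's placed, R1C3 must be 9 to fit the 24 across and 16 down.
R2C2 = 8 − 7 = 1 completes the 8 down.
R2C3 = 16 − 9 = 7 completes the 16 down.
R1C1 = 24 − 16 = 8 completes the 24 across.
R2C1 = 10 − 8 = 2 completes the 10 across.

8 7 9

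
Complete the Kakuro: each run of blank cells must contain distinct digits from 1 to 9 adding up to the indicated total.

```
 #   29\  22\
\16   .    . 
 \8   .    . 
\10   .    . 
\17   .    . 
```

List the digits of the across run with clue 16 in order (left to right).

7 9

16 in 2 cells must be {7,9}; 17 in 2 cells must be {8,9}; 29 in 4 cells must be {5,7,8,9}.
Nothing is forced directly, so branch on R1C1, whose candidates are 7 or 9. If R1C1 = 9: that forces R1C2 = 7, R4C1 = 8, R4C2 = 9, R3C1 = 7, after which R3C2 would have to be in {3} for the 10 across but in {1,2,4,5} for the 22 down — contradiction. So R1C1 = 7.
R1C2 = 16 − 7 = 9 completes the 16 across.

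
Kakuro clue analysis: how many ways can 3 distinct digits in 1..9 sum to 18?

7

3 distinct digits from 1–9 sum between 6 and 24.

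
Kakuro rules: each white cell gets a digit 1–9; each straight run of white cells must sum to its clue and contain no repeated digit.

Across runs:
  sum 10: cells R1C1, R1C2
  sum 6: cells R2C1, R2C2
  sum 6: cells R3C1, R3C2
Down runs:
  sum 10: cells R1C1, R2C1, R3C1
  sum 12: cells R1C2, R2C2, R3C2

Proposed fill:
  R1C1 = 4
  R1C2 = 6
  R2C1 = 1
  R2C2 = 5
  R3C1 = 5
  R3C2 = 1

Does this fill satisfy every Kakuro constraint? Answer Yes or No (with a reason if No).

Across: 4+6=10; 1+5=6; 5+1=6. Down: 4+1+5=10; 6+5+1=12. No digit repeats within any run.

Yes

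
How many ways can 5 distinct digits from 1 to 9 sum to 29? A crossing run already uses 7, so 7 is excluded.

5 distinct digits from 1–9 sum between 15 and 35.
Dropping sets that contain 7.
Enumerating: {1,5,6,8,9}, {2,4,6,8,9}, {3,4,5,8,9}.

3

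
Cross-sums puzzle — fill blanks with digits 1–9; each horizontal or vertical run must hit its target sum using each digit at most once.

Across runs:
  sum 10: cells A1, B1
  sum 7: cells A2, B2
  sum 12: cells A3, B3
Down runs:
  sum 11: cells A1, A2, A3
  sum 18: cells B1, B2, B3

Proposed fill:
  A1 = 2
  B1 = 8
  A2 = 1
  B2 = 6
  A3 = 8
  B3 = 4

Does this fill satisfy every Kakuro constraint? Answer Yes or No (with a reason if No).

Yes

Across: 2+8=10; 1+6=7; 8+4=12. Down: 2+1+8=11; 8+6+4=18. No digit repeats within any run.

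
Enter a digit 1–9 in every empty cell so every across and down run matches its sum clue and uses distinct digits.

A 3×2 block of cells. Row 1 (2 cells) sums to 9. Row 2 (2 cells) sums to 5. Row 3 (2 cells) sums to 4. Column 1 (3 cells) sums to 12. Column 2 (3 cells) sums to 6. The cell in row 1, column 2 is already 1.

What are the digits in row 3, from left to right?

4 in 2 cells must be {1,3}; 6 in 3 cells must be {1,2,3}.
(1,1) = 9 − 1 = 8 completes the 9 across.
(3,2) = 3: the only remaining digit allowed by both the 4 across and the 6 down.
(2,2) = 6 − 4 = 2 completes the 6 down.
(3,1) = 4 − 3 = 1 completes the 4 across.
(2,1) = 5 − 2 = 3 completes the 5 across.

1, 3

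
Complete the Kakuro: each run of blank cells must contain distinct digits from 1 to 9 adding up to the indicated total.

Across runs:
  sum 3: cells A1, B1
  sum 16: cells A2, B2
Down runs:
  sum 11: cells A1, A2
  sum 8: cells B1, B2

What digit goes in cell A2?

3 in 2 cells must be {1,2}; 16 in 2 cells must be {7,9}.
The 3 across and the 11 down share only 2, so A1 = 2.
B1 = 3 − 2 = 1 completes the 3 across.
A2 = 11 − 2 = 9 completes the 11 down.
B2 = 16 − 9 = 7 completes the 16 across.

9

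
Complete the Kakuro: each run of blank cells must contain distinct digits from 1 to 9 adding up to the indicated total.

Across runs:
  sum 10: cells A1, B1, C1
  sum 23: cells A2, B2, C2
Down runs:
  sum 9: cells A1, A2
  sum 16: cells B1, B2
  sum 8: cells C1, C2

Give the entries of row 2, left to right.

8 9 6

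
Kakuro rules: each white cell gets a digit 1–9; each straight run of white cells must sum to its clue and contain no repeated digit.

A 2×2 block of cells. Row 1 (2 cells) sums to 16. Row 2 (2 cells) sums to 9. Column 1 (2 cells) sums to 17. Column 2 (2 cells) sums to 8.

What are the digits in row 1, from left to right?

9 7

16 in 2 cells must be {7,9}; 17 in 2 cells must be {8,9}.
The 16 across and the 17 down share only 9, so (1,1) = 9.
(1,2) = 16 − 9 = 7 completes the 16 across.
(2,1) = 17 − 9 = 8 completes the 17 down.
(2,2) = 9 − 8 = 1 completes the 9 across.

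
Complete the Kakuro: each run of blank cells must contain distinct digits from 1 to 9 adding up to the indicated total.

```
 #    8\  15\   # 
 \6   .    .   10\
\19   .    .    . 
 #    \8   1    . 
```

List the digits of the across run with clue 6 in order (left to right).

R1C2 = 5: the only remaining digit allowed by both the 6 across and the 15 down.
R2C2 = 15 − 6 = 9 completes the 15 down.
R3C3 = 8 − 1 = 7 completes the 8 across.
R1C1 = 6 − 5 = 1 completes the 6 across.
R2C1 = 8 − 1 = 7 completes the 8 down.
R2C3 = 19 − 16 = 3 completes the 19 across.

1 5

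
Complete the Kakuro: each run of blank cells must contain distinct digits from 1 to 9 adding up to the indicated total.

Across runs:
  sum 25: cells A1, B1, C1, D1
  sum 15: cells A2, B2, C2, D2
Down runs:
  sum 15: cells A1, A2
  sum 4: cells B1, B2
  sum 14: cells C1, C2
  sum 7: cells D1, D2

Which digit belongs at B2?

1

4 in 2 cells must be {1,3}.
Nothing is forced directly, so branch on B1, whose candidates are 1 or 3. If B1 = 1: then D1 would have to be in {7,8,9} for the 25 across but in {1,2,3,4,5,6} for the 7 down — contradiction. So B1 = 3.
B2 = 4 − 3 = 1 completes the 4 down.
Nothing is forced directly, so branch on D1, whose candidates are 5 or 6. If D1 = 6: that forces C1 = 9, C2 = 5, after which D2 would have to be in {2,3,6,7} for the 15 across but in {1} for the 7 down — contradiction. So D1 = 5.
D2 = 7 − 5 = 2 completes the 7 down.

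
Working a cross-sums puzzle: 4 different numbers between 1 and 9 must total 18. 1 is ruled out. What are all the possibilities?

{2,3,4,9}; {2,3,5,8}; {2,3,6,7}; {2,4,5,7}; {3,4,5,6}

4 distinct digits from 1–9 sum between 10 and 30.
Dropping sets that contain 1.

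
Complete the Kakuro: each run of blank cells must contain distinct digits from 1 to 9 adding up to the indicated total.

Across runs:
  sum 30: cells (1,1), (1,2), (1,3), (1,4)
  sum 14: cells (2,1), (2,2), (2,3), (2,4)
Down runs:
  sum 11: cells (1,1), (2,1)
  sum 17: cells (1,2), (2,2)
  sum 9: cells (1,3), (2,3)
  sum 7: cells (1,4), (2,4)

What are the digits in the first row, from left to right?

8, 9, 7, 6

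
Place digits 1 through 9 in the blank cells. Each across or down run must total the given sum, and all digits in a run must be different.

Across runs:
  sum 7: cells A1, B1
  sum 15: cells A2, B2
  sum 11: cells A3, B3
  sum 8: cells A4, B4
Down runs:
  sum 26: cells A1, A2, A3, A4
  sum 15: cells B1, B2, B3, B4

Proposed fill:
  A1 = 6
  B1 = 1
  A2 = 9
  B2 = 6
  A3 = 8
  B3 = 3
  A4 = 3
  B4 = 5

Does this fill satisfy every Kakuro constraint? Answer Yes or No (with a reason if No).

Yes

Across: 6+1=7; 9+6=15; 8+3=11; 3+5=8. Down: 6+9+8+3=26; 1+6+3+5=15. No digit repeats within any run.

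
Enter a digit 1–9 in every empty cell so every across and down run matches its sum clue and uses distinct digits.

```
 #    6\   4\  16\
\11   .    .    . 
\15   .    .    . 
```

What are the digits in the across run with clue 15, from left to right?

5 1 9

4 in 2 cells must be {1,3}; 16 in 2 cells must be {7,9}.
The 11 across and the 16 down share only 7, so R1C3 = 7.
R2C3 = 16 − 7 = 9 completes the 16 down.
Given what's placed, R1C1 must be 1 to fit the 11 across and 6 down.
R1C2 = 11 − 8 = 3 completes the 11 across.
R2C1 = 6 − 1 = 5 completes the 6 down.
R2C2 = 15 − 14 = 1 completes the 15 across.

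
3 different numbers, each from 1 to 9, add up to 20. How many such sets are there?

3 distinct digits from 1–9 sum between 6 and 24.
Enumerating: {3,8,9}, {4,7,9}, {5,6,9}, {5,7,8}.

4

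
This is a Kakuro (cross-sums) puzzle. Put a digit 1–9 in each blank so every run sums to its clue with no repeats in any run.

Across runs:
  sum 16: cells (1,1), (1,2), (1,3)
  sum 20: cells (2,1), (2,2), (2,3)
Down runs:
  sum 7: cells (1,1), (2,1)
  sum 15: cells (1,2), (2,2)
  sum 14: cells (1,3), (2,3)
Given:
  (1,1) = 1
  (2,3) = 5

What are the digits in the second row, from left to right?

(1,3) = 14 − 5 = 9 completes the 14 down.
(2,1) = 7 − 1 = 6 completes the 7 down.
(2,2) = 20 − 11 = 9 completes the 20 across.
(1,2) = 16 − 10 = 6 completes the 16 across.

6 9 5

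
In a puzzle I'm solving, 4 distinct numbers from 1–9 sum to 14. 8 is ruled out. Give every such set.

4 distinct digits from 1–9 sum between 10 and 30.
Dropping sets that contain 8.

{1,2,4,7}; {1,2,5,6}; {1,3,4,6}; {2,3,4,5}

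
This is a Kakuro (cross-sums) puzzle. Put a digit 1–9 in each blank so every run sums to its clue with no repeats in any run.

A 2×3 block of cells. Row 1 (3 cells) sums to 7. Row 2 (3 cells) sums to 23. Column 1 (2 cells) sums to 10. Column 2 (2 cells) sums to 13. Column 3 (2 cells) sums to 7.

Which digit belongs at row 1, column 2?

7 in 3 cells must be {1,2,4}; 23 in 3 cells must be {6,8,9}.
The 7 across and the 13 down share only 4, so (1,2) = 4.
(2,2) = 13 − 4 = 9 completes the 13 down.
Given what's placed, (2,3) must be 6 to fit the 23 across and 7 down.
(1,3) = 7 − 6 = 1 completes the 7 down.
(2,1) = 23 − 15 = 8 completes the 23 across.
(1,1) = 7 − 5 = 2 completes the 7 across.

4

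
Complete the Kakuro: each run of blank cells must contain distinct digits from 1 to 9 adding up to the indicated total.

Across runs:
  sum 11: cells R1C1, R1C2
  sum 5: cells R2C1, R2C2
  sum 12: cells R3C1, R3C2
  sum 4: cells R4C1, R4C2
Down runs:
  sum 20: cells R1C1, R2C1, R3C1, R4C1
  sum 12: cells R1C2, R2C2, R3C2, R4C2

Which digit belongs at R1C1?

9

4 in 2 cells must be {1,3}.
Nothing is forced directly, so branch on R4C2, whose candidates are 1 or 3. If R4C2 = 3: then R3C2 would have to be in {3,4,5,7,8,9} for the 12 across but in {1,2,6} for the 12 down — contradiction. So R4C2 = 1.
R4C1 = 4 − 1 = 3 completes the 4 across.
Nothing is forced directly, so branch on R2C1, whose candidates are 1 or 2 or 4. If R2C1 = 2: that forces R2C2 = 3, after which R3C2 would have to be in {3,4,5,7,8,9} for the 12 across but in {2,6} for the 12 down — contradiction. If R2C1 = 4: then R2C2 would have to be in {1} for the 5 across but in {2,3,4,5,6} for the 12 down — contradiction. So R2C1 = 1.
R2C2 = 5 − 1 = 4 completes the 5 across.
R3C2 = 5: the only remaining digit allowed by both the 12 across and the 12 down.
R1C2 = 12 − 10 = 2 completes the 12 down.
R3C1 = 12 − 5 = 7 completes the 12 across.
R1C1 = 11 − 2 = 9 completes the 11 across.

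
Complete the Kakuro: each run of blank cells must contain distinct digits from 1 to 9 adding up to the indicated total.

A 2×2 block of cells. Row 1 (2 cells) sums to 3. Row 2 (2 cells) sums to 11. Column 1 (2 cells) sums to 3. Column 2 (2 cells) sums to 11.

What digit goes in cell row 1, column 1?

3 in 2 cells must be {1,2}.
The 3 across and the 11 down share only 2, so (1,2) = 2.
The 11 across and the 3 down share only 2, so (2,1) = 2.
(2,2) = 11 − 2 = 9 completes the 11 across.
(1,1) = 3 − 2 = 1 completes the 3 across.

1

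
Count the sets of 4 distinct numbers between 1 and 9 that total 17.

9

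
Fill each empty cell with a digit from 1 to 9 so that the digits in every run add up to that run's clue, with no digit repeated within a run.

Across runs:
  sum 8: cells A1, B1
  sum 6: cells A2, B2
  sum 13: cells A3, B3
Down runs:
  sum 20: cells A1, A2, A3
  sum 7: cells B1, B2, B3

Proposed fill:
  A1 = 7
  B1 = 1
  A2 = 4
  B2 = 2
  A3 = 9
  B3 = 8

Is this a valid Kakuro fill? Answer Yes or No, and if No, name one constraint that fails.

No — the down run B1–B3 sums to 11, not 7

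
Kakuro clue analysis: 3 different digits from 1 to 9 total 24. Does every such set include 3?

No

The only way to make 24 from 3 distinct digits is {7,8,9}, which does not contain 3.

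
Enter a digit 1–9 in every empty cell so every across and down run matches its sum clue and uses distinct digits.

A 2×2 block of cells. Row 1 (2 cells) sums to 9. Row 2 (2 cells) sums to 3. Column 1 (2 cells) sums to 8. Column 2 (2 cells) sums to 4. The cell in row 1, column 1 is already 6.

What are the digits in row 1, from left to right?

6, 3

3 in 2 cells must be {1,2}; 4 in 2 cells must be {1,3}.
(1,2) = 9 − 6 = 3 completes the 9 across.
(2,1) = 8 − 6 = 2 completes the 8 down.
(2,2) = 3 − 2 = 1 completes the 3 across.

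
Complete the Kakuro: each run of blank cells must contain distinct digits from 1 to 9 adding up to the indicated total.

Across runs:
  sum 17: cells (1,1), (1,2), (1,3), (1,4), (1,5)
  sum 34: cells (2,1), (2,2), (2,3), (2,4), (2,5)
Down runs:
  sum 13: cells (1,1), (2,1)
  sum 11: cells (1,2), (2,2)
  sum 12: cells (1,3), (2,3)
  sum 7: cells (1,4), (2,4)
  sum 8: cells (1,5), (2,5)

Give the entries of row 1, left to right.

7 2 4 3 1

34 in 5 cells must be {4,6,7,8,9}.
Nothing is forced directly, so branch on (2,4), whose candidates are 4 or 6. If (2,4) = 6: that forces (1,4) = 1, (2,5) = 7, after which (1,5) would have to be in {2,3,4,5,6,7} for the 17 across but in {1} for the 8 down — contradiction. So (2,4) = 4.
(1,4) = 7 − 4 = 3 completes the 7 down.
Nothing is forced directly, so branch on (2,3), whose candidates are 7 or 8 or 9. If (2,3) = 7: that forces (1,3) = 5, (2,5) = 6, (1,1) = 6, (1,2) = 2, after which (1,5) would have to be in {1} for the 17 across but in {2} for the 8 down — contradiction. If (2,3) = 9: then (1,3) would have to be in {1,2,4,5,6,7} for the 17 across but in {3} for the 12 down — contradiction. So (2,3) = 8.
(1,3) = 12 − 8 = 4 completes the 12 down.
(1,1) = 7: the only remaining digit allowed by both the 17 across and the 13 down.
Given what's placed, (1,2) must be 2 to fit the 17 across and 11 down.
(1,5) = 17 − 16 = 1 completes the 17 across.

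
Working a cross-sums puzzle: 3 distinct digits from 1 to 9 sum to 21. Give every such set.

3 distinct digits from 1–9 sum between 6 and 24.

{4,8,9}; {5,7,9}; {6,7,8}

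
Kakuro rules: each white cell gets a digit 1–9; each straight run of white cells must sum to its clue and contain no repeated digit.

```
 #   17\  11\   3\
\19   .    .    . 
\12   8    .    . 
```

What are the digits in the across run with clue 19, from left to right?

9, 8, 2

17 in 2 cells must be {8,9}; 3 in 2 cells must be {1,2}.
R1C1 = 17 − 8 = 9 completes the 17 down.
Given what's placed, R1C3 must be 2 to fit the 19 across and 3 down.
R2C2 = 3: the only remaining digit allowed by both the 12 across and the 11 down.
R2C3 = 12 − 11 = 1 completes the 12 across.
R1C2 = 19 − 11 = 8 completes the 19 across.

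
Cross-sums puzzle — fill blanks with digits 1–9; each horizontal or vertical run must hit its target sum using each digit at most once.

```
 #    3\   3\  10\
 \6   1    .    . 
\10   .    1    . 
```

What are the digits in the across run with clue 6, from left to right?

1, 2, 3

6 in 3 cells must be {1,2,3}; 3 in 2 cells must be {1,2}.
R1C2 = 3 − 1 = 2 completes the 3 down.
R1C3 = 6 − 3 = 3 completes the 6 across.
R2C1 = 3 − 1 = 2 completes the 3 down.
R2C3 = 10 − 3 = 7 completes the 10 across.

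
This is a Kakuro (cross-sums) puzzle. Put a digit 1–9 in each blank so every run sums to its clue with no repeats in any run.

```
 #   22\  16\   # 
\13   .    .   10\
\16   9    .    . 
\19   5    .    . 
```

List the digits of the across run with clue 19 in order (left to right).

5 8 6

R1C1 = 22 − 14 = 8 completes the 22 down.
R1C2 = 13 − 8 = 5 completes the 13 across.
Given what's placed, R3C2 must be 8 to fit the 19 across and 16 down.
R3C3 = 19 − 13 = 6 completes the 19 across.
R2C2 = 16 − 13 = 3 completes the 16 down.
R2C3 = 16 − 12 = 4 completes the 16 across.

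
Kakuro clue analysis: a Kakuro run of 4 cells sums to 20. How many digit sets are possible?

12

4 distinct digits from 1–9 sum between 10 and 30.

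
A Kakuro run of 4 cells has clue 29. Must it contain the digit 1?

No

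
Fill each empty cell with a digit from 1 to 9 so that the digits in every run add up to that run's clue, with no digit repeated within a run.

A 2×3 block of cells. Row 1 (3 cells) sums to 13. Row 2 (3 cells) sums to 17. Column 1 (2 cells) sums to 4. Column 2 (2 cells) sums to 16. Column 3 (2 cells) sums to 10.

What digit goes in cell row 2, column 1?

1

4 in 2 cells must be {1,3}; 16 in 2 cells must be {7,9}.
Nothing is forced directly, so branch on (1,2), whose candidates are 7 or 9. If (1,2) = 7: that forces (1,1) = 1, after which (1,3) would have to be in {5} for the 13 across but in {1,2,3,4,6,7,8,9} for the 10 down — contradiction. So (1,2) = 9.
(2,2) = 16 − 9 = 7 completes the 16 down.
Given what's placed, (2,1) must be 1 to fit the 17 across and 4 down.
(2,3) = 17 − 8 = 9 completes the 17 across.
(1,1) = 4 − 1 = 3 completes the 4 down.
(1,3) = 13 − 12 = 1 completes the 13 across.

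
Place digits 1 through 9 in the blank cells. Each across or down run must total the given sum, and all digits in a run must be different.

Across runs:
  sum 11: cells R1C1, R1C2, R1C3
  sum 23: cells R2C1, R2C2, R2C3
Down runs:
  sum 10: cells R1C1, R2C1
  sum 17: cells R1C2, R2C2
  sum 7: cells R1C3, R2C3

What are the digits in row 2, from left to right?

23 in 3 cells must be {6,8,9}; 17 in 2 cells must be {8,9}.
The 11 across and the 17 down share only 8, so R1C2 = 8.
R2C2 = 17 − 8 = 9 completes the 17 down.
Given what's placed, R2C3 must be 6 to fit the 23 across and 7 down.
R1C3 = 7 − 6 = 1 completes the 7 down.
R2C1 = 23 − 15 = 8 completes the 23 across.
R1C1 = 11 − 9 = 2 completes the 11 across.

8 9 6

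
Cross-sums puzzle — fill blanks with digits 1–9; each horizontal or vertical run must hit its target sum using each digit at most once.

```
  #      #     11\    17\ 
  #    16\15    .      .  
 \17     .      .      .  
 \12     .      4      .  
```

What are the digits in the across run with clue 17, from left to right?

16 in 2 cells must be {7,9}.
Given what's placed, R1C2 must be 6 to fit the 15 across and 11 down.
R1C3 = 15 − 6 = 9 completes the 15 across.
R2C2 = 11 − 10 = 1 completes the 11 down.
R2C3 = 7: the only remaining digit allowed by both the 17 across and the 17 down.
Given what's placed, R3C1 must be 7 to fit the 12 across and 16 down.
R3C3 = 12 − 11 = 1 completes the 12 across.
R2C1 = 17 − 8 = 9 completes the 17 across.

9, 1, 7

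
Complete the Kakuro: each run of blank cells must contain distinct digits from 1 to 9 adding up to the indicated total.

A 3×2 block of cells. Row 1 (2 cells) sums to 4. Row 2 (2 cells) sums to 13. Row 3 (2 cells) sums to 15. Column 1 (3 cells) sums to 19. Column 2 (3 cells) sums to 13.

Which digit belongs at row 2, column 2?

4

4 in 2 cells must be {1,3}.
The 4 across and the 19 down share only 3, so (1,1) = 3.
(1,2) = 4 − 3 = 1 completes the 4 across.
Nothing is forced directly, so branch on (2,1), whose candidates are 7 or 9. If (2,1) = 7: then (2,2) would have to be in {6} for the 13 across but in {3,4,5,7,8,9} for the 13 down — contradiction. So (2,1) = 9.
(2,2) = 13 − 9 = 4 completes the 13 across.
(3,1) = 19 − 12 = 7 completes the 19 down.
(3,2) = 15 − 7 = 8 completes the 15 across.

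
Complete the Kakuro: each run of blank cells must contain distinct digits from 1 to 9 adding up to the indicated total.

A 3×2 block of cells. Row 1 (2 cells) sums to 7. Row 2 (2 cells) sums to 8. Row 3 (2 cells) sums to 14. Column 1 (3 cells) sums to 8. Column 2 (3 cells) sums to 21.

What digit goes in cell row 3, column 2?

The 14 across and the 8 down share only 5, so (3,1) = 5.
(3,2) = 14 − 5 = 9 completes the 14 across.
Nothing is forced directly, so branch on (1,1), whose candidates are 1 or 2. If (1,1) = 1: then (1,2) would have to be in {6} for the 7 across but in {4,5,7,8} for the 21 down — contradiction. So (1,1) = 2.
(1,2) = 7 − 2 = 5 completes the 7 across.
(2,1) = 8 − 7 = 1 completes the 8 down.
(2,2) = 8 − 1 = 7 completes the 8 across.

9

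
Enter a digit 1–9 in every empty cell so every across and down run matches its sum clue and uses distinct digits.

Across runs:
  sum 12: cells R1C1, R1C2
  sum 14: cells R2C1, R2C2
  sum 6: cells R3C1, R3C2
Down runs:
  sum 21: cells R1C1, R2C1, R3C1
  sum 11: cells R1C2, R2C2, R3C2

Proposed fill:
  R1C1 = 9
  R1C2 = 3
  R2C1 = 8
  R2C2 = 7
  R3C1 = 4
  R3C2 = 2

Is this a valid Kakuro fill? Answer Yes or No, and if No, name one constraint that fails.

No — the down run R1C2–R3C2 sums to 12, not 11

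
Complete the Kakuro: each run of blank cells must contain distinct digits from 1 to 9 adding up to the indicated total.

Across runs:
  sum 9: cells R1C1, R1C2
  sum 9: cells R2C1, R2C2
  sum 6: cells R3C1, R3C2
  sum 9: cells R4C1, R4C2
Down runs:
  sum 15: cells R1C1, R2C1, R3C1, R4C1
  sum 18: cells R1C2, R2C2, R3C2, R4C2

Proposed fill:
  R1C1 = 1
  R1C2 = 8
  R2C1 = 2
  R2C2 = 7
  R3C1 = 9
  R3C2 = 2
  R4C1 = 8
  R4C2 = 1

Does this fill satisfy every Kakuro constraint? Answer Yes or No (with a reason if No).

No — the across run R3C1–R3C2 sums to 11, not 6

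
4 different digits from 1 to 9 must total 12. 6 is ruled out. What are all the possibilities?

4 distinct digits from 1–9 sum between 10 and 30.
Dropping sets that contain 6.
Only one set works: {1,2,4,5}.

{1,2,4,5}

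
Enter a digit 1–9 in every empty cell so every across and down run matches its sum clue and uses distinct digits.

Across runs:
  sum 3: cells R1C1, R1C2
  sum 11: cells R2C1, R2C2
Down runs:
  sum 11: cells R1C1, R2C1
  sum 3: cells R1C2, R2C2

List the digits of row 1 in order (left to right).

3 in 2 cells must be {1,2}.
The 3 across and the 11 down share only 2, so R1C1 = 2.
R1C2 = 3 − 2 = 1 completes the 3 across.
R2C1 = 11 − 2 = 9 completes the 11 down.
R2C2 = 11 − 9 = 2 completes the 11 across.

2 1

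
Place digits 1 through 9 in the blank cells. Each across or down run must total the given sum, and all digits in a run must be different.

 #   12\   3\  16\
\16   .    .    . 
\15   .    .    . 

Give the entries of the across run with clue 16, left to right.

8 1 7

3 in 2 cells must be {1,2}; 16 in 2 cells must be {7,9}.
Nothing is forced directly, so branch on R1C2, whose candidates are 1 or 2. If R1C2 = 2: that forces R1C3 = 9, R2C2 = 1, after which R2C3 would have to be in {5,6,8,9} for the 15 across but in {7} for the 16 down — contradiction. So R1C2 = 1.
R2C2 = 3 − 1 = 2 completes the 3 down.
Nothing is forced directly, so branch on R1C3, whose candidates are 7 or 9. If R1C3 = 9: then R1C1 would have to be in {6} for the 16 across but in {3,4,5,7,8,9} for the 12 down — contradiction. So R1C3 = 7.
R1C1 = 16 − 8 = 8 completes the 16 across.
R2C1 = 12 − 8 = 4 completes the 12 down.
R2C3 = 15 − 6 = 9 completes the 15 across.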